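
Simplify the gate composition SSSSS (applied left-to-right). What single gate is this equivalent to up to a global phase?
S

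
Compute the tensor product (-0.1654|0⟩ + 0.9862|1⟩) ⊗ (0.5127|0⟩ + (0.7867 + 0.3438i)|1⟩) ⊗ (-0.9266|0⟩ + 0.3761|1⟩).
0.07858|000⟩ - 0.03189|001⟩ + (0.1206 + 0.05269i)|010⟩ + (-0.04894 - 0.02139i)|011⟩ - 0.4685|100⟩ + 0.1902|101⟩ + (-0.7189 - 0.3142i)|110⟩ + (0.2918 + 0.1275i)|111⟩

amp(|b₁b₂…⟩) = product of the factor amplitudes for bits b₁, b₂, …; only kets whose every factor amplitude is nonzero survive.
|000⟩: (-0.1654)(0.5127)(-0.9266) = 0.07858
|001⟩: (-0.1654)(0.5127)(0.3761) = -0.03189
|010⟩: (-0.1654)(0.7867 + 0.3438i)(-0.9266) = (0.1206 + 0.05269i)
|011⟩: (-0.1654)(0.7867 + 0.3438i)(0.3761) = (-0.04894 - 0.02139i)
|100⟩: (0.9862)(0.5127)(-0.9266) = -0.4685
|101⟩: (0.9862)(0.5127)(0.3761) = 0.1902
|110⟩: (0.9862)(0.7867 + 0.3438i)(-0.9266) = (-0.7189 - 0.3142i)
|111⟩: (0.9862)(0.7867 + 0.3438i)(0.3761) = (0.2918 + 0.1275i)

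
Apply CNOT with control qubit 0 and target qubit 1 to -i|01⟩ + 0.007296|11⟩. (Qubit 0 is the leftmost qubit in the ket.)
-i|01⟩ + 0.007296|10⟩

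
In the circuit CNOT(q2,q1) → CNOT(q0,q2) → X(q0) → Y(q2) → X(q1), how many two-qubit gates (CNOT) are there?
2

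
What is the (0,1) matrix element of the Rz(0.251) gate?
0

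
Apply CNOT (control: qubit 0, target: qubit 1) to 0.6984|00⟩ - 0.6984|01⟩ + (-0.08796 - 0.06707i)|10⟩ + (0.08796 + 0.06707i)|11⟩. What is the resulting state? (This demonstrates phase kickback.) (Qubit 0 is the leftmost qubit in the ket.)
0.6984|00⟩ - 0.6984|01⟩ + (0.08796 + 0.06707i)|10⟩ + (-0.08796 - 0.06707i)|11⟩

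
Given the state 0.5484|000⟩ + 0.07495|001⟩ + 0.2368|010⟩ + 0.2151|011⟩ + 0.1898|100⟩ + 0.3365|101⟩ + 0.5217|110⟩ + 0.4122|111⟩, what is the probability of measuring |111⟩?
0.1699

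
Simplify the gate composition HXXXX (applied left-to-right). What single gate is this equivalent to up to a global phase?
H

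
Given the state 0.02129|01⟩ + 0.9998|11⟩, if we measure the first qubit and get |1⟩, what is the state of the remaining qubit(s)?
|1⟩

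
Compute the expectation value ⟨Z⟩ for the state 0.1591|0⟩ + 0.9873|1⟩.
-0.9494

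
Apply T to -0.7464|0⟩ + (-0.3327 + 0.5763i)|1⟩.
-0.7464|0⟩ + (-0.6428 + 0.1723i)|1⟩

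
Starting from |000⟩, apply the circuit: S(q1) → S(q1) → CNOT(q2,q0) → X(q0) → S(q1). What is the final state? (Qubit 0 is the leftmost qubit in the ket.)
|100⟩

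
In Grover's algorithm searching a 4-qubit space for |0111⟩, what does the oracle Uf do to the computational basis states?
Uf|x⟩ = -|x⟩ if x = 0111, else |x⟩ (phase flip on target)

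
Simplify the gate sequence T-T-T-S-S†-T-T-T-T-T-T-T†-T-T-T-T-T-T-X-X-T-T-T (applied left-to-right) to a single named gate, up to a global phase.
T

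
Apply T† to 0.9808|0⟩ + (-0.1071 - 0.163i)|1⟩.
0.9808|0⟩ + (-0.191 - 0.03953i)|1⟩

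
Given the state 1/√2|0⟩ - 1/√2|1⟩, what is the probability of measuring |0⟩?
1/2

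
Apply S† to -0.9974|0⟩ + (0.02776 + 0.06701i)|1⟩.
-0.9974|0⟩ + (0.06701 - 0.02776i)|1⟩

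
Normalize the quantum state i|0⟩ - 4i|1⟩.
0.2425i|0⟩ - 0.9701i|1⟩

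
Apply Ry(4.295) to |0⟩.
-0.5453|0⟩ + 0.8383|1⟩

Ry(4.295) = [[cos(θ/2), −sin(θ/2)], [sin(θ/2), cos(θ/2)]]; θ = 4.295, cos(θ/2) ≈ -0.545264, sin(θ/2) ≈ 0.838265.
With a = amp(|0⟩) = 1 and b = amp(|1⟩) = 0:
new amp(|0⟩) = (-0.545264)·a + (-0.838265)·b = -0.5453
new amp(|1⟩) = (0.838265)·a + (-0.545264)·b = 0.8383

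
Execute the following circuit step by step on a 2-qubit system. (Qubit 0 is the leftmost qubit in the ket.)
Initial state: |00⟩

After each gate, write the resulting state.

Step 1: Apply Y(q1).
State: i|01⟩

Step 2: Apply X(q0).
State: i|11⟩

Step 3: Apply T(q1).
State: (-1/√2 + (1/√2)i)|11⟩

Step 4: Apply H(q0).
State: (-1/2 + (1/2)i)|01⟩ + (1/2 - (1/2)i)|11⟩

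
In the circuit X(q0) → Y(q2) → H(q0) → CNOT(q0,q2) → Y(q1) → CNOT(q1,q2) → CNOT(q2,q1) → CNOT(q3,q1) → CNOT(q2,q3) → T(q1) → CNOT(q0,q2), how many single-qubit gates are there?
5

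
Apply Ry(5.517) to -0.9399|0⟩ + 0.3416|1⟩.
0.7441|0⟩ - 0.6682|1⟩

Ry(5.517) = [[cos(θ/2), −sin(θ/2)], [sin(θ/2), cos(θ/2)]]; θ = 5.517, cos(θ/2) ≈ -0.927513, sin(θ/2) ≈ 0.373791.
With a = amp(|0⟩) = -0.9399 and b = amp(|1⟩) = 0.3416:
new amp(|0⟩) = (-0.927513)·a + (-0.373791)·b = 0.7441
new amp(|1⟩) = (0.373791)·a + (-0.927513)·b = -0.6682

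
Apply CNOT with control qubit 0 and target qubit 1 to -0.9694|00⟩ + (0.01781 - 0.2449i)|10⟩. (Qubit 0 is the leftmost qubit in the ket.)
-0.9694|00⟩ + (0.01781 - 0.2449i)|11⟩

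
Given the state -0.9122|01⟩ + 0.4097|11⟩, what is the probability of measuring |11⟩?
0.1679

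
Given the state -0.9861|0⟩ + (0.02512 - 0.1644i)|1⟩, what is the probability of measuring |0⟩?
0.9724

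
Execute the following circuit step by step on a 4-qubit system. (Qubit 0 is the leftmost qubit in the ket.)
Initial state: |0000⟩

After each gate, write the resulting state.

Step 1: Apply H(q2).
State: 1/√2|0000⟩ + 1/√2|0010⟩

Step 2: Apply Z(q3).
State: 1/√2|0000⟩ + 1/√2|0010⟩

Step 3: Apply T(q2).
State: 1/√2|0000⟩ + (1/2 + (1/2)i)|0010⟩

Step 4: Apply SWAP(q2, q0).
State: 1/√2|0000⟩ + (1/2 + (1/2)i)|1000⟩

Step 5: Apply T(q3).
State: 1/√2|0000⟩ + (1/2 + (1/2)i)|1000⟩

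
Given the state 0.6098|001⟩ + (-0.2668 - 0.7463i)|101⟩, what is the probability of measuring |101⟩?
0.6281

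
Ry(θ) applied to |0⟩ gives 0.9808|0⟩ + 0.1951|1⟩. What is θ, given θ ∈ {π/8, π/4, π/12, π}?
π/8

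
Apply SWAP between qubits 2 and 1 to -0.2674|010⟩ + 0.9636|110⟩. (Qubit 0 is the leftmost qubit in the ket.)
-0.2674|001⟩ + 0.9636|101⟩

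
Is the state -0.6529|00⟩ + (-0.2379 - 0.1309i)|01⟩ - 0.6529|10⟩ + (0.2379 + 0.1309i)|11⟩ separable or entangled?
Entangled

Writing the state as a|00⟩ + b|01⟩ + c|10⟩ + d|11⟩, it is a product state iff ad − bc = 0.
Here (a, b, c, d) = (-0.6529, (-0.2379 - 0.1309i), -0.6529, (0.2379 + 0.1309i)): ad − bc = (-0.6529)(0.2379 + 0.1309i) − (-0.2379 - 0.1309i)(-0.6529) = (-0.3106 - 0.1709i) ≠ 0, so the state is entangled.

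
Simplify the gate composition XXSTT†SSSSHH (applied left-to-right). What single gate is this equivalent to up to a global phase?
S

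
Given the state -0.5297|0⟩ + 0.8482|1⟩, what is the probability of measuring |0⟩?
0.2806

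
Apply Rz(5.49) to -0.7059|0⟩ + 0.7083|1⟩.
(0.6511 + 0.2727i)|0⟩ + (-0.6533 + 0.2736i)|1⟩

Rz(5.49) = [[e^(−iθ/2), 0], [0, e^(iθ/2)]] with e^(±iθ/2) = cos(θ/2) ± i·sin(θ/2); θ = 5.49, cos(θ/2) ≈ -0.922383, sin(θ/2) ≈ 0.386278.
With a = amp(|0⟩) = -0.7059 and b = amp(|1⟩) = 0.7083:
new amp(|0⟩) = (-0.922383 - 0.386278i)·a = (0.6511 + 0.2727i)
new amp(|1⟩) = (-0.922383 + 0.386278i)·b = (-0.6533 + 0.2736i)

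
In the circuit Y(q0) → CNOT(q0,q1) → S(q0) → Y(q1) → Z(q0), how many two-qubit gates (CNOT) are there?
1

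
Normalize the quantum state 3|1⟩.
|1⟩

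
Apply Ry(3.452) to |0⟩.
-0.1546|0⟩ + 0.988|1⟩

Ry(3.452) = [[cos(θ/2), −sin(θ/2)], [sin(θ/2), cos(θ/2)]]; θ = 3.452, cos(θ/2) ≈ -0.154581, sin(θ/2) ≈ 0.98798.
With a = amp(|0⟩) = 1 and b = amp(|1⟩) = 0:
new amp(|0⟩) = (-0.154581)·a + (-0.98798)·b = -0.1546
new amp(|1⟩) = (0.98798)·a + (-0.154581)·b = 0.988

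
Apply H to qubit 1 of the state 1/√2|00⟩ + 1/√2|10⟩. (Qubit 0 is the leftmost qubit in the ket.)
1/2|00⟩ + 1/2|01⟩ + 1/2|10⟩ + 1/2|11⟩

H on qubit 1 mixes each pair of kets that differ only in qubit 1: amplitudes (a, b) of (|…0…⟩, |…1…⟩) become ((a + b)/√2, (a − b)/√2). Kets absent from the input have amplitude 0.
(|00⟩, |01⟩): (a, b) = (1/√2, 0) → (1/2, 1/2)
(|10⟩, |11⟩): (a, b) = (1/√2, 0) → (1/2, 1/2)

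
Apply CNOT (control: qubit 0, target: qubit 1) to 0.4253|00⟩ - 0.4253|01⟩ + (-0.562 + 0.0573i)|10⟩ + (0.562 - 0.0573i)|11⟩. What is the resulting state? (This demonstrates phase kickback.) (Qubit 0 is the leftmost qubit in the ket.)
0.4253|00⟩ - 0.4253|01⟩ + (0.562 - 0.0573i)|10⟩ + (-0.562 + 0.0573i)|11⟩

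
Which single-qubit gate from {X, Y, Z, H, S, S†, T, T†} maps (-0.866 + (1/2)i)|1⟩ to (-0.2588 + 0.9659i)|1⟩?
T†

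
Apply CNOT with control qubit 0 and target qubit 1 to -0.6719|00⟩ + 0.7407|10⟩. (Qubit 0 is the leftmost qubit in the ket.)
-0.6719|00⟩ + 0.7407|11⟩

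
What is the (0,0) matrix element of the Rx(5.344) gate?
-0.8918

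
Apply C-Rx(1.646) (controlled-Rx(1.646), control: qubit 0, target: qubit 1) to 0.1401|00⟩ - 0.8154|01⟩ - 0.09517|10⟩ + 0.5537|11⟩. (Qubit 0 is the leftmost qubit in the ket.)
0.1401|00⟩ - 0.8154|01⟩ + (-0.06472 - 0.406i)|10⟩ + (0.3765 + 0.06978i)|11⟩

C-Rx(1.646) leaves the control-|0⟩ kets |00⟩, |01⟩ unchanged and applies Rx(1.646) to qubit 1 on the control-|1⟩ pair (|10⟩, |11⟩).
Rx(1.646) = [[cos(θ/2), −i·sin(θ/2)], [−i·sin(θ/2), cos(θ/2)]]; θ = 1.646, cos(θ/2) ≈ 0.680025, sin(θ/2) ≈ 0.733189.
With a = amp(|10⟩) = -0.09517 and b = amp(|11⟩) = 0.5537:
new amp(|10⟩) = (0.680025)·a + (-0.733189i)·b = (-0.06472 - 0.406i)
new amp(|11⟩) = (-0.733189i)·a + (0.680025)·b = (0.3765 + 0.06978i)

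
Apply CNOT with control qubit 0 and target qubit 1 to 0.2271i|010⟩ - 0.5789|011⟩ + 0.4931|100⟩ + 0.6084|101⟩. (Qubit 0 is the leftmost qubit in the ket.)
0.2271i|010⟩ - 0.5789|011⟩ + 0.4931|110⟩ + 0.6084|111⟩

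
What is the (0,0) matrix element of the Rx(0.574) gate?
0.9591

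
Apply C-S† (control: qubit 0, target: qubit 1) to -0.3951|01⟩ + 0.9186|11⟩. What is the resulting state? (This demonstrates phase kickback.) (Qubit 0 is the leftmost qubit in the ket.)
-0.3951|01⟩ - 0.9186i|11⟩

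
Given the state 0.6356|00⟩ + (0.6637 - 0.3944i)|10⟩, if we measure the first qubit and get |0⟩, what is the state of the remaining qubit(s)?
|0⟩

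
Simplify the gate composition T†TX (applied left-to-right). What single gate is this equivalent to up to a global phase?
X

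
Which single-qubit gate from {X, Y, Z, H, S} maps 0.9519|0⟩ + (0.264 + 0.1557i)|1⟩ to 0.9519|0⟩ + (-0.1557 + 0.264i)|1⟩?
S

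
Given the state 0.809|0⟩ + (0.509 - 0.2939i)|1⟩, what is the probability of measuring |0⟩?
0.6545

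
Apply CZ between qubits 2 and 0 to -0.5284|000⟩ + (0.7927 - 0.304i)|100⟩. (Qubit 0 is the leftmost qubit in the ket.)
-0.5284|000⟩ + (0.7927 - 0.304i)|100⟩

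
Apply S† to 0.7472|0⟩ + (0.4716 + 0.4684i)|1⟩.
0.7472|0⟩ + (0.4684 - 0.4716i)|1⟩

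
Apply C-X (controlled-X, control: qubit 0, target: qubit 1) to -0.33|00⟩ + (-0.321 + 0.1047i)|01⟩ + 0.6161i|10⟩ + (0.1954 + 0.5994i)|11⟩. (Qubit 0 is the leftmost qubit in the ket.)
-0.33|00⟩ + (-0.321 + 0.1047i)|01⟩ + (0.1954 + 0.5994i)|10⟩ + 0.6161i|11⟩

C-X leaves the control-|0⟩ kets |00⟩, |01⟩ unchanged and applies X to qubit 1 on the control-|1⟩ pair (|10⟩, |11⟩).
X = [[0, 1], [1, 0]].
With a = amp(|10⟩) = 0.6161i and b = amp(|11⟩) = (0.1954 + 0.5994i):
new amp(|10⟩) = (1)·b = (0.1954 + 0.5994i)
new amp(|11⟩) = (1)·a = 0.6161i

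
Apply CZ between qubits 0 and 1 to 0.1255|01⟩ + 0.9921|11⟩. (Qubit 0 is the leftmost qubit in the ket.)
0.1255|01⟩ - 0.9921|11⟩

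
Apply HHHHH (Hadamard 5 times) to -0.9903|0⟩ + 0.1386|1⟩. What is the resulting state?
-0.6022|0⟩ - 0.7983|1⟩

H² = I, so H^5 = H: a single Hadamard. With (a, b) = (-0.9903, 0.1386), H gives ((a + b)/√2, (a − b)/√2) = (-0.6022, -0.7983).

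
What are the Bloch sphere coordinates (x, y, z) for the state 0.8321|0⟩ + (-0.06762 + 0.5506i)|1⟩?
(-0.1125, 0.9163, 0.3847)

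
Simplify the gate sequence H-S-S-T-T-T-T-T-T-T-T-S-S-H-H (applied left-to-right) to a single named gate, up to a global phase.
H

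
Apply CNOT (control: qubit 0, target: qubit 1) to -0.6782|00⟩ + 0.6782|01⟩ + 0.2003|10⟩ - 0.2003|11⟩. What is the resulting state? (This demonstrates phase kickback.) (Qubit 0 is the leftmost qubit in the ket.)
-0.6782|00⟩ + 0.6782|01⟩ - 0.2003|10⟩ + 0.2003|11⟩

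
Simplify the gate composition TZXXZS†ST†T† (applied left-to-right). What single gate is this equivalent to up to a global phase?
T†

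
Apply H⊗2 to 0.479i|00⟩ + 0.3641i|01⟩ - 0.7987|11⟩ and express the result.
(-0.3994 + 0.4216i)|00⟩ + (0.3994 + 0.05745i)|01⟩ + (0.3994 + 0.4216i)|10⟩ + (-0.3994 + 0.05745i)|11⟩

H⊗2 gives amp(|y⟩) = (1/2) Σ_x (−1)^(x·y) amp(|x⟩), where x·y is the number of positions in which both x and y have a 1.
|00⟩: (0.479i + 0.3641i - 0.7987)/2 = (-0.3994 + 0.4216i)
|01⟩: (0.479i - 0.3641i + 0.7987)/2 = (0.3994 + 0.05745i)
|10⟩: (0.479i + 0.3641i + 0.7987)/2 = (0.3994 + 0.4216i)
|11⟩: (0.479i - 0.3641i - 0.7987)/2 = (-0.3994 + 0.05745i)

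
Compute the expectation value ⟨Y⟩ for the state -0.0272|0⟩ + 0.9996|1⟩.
0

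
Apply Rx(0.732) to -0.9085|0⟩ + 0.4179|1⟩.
(-0.8483 - 0.1496i)|0⟩ + (0.3902 + 0.3251i)|1⟩

Rx(0.732) = [[cos(θ/2), −i·sin(θ/2)], [−i·sin(θ/2), cos(θ/2)]]; θ = 0.732, cos(θ/2) ≈ 0.933766, sin(θ/2) ≈ 0.357883.
With a = amp(|0⟩) = -0.9085 and b = amp(|1⟩) = 0.4179:
new amp(|0⟩) = (0.933766)·a + (-0.357883i)·b = (-0.8483 - 0.1496i)
new amp(|1⟩) = (-0.357883i)·a + (0.933766)·b = (0.3902 + 0.3251i)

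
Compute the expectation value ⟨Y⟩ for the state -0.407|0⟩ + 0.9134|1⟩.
0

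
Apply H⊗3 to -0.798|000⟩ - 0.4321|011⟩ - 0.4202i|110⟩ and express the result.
(-0.4349 - 0.1486i)|000⟩ + (-0.1294 - 0.1486i)|001⟩ + (-0.1294 + 0.1486i)|010⟩ + (-0.4349 + 0.1486i)|011⟩ + (-0.4349 + 0.1486i)|100⟩ + (-0.1294 + 0.1486i)|101⟩ + (-0.1294 - 0.1486i)|110⟩ + (-0.4349 - 0.1486i)|111⟩

H⊗3 gives amp(|y⟩) = (1/2√2) Σ_x (−1)^(x·y) amp(|x⟩), where x·y is the number of positions in which both x and y have a 1.
|000⟩: (-0.798 - 0.4321 - 0.4202i)/(2√2) = (-0.4349 - 0.1486i)
|001⟩: (-0.798 + 0.4321 - 0.4202i)/(2√2) = (-0.1294 - 0.1486i)
|010⟩: (-0.798 + 0.4321 + 0.4202i)/(2√2) = (-0.1294 + 0.1486i)
|011⟩: (-0.798 - 0.4321 + 0.4202i)/(2√2) = (-0.4349 + 0.1486i)
|100⟩: (-0.798 - 0.4321 + 0.4202i)/(2√2) = (-0.4349 + 0.1486i)
|101⟩: (-0.798 + 0.4321 + 0.4202i)/(2√2) = (-0.1294 + 0.1486i)
|110⟩: (-0.798 + 0.4321 - 0.4202i)/(2√2) = (-0.1294 - 0.1486i)
|111⟩: (-0.798 - 0.4321 - 0.4202i)/(2√2) = (-0.4349 - 0.1486i)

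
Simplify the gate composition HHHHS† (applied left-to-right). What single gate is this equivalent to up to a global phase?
S†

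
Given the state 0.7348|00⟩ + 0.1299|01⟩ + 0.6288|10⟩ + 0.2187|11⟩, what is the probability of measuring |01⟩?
0.01687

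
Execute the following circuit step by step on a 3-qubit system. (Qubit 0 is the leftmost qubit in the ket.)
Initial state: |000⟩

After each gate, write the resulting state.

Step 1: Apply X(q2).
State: |001⟩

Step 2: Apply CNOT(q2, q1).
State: |011⟩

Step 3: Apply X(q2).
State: |010⟩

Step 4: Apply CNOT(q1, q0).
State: |110⟩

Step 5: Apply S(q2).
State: |110⟩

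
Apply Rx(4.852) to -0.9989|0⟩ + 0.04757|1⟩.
(0.7539 - 0.03121i)|0⟩ + (-0.0359 + 0.6553i)|1⟩

Rx(4.852) = [[cos(θ/2), −i·sin(θ/2)], [−i·sin(θ/2), cos(θ/2)]]; θ = 4.852, cos(θ/2) ≈ -0.754705, sin(θ/2) ≈ 0.656065.
With a = amp(|0⟩) = -0.9989 and b = amp(|1⟩) = 0.04757:
new amp(|0⟩) = (-0.754705)·a + (-0.656065i)·b = (0.7539 - 0.03121i)
new amp(|1⟩) = (-0.656065i)·a + (-0.754705)·b = (-0.0359 + 0.6553i)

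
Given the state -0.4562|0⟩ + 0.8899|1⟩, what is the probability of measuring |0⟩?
0.2081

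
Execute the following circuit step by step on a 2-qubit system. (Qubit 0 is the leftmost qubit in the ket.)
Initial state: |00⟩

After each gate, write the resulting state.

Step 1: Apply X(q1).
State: |01⟩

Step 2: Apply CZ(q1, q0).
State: |01⟩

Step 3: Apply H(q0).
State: 1/√2|01⟩ + 1/√2|11⟩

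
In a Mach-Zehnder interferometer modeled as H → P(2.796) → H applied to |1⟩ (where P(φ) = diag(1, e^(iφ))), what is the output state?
(0.9704 - 0.1694i)|0⟩ + (0.02956 + 0.1694i)|1⟩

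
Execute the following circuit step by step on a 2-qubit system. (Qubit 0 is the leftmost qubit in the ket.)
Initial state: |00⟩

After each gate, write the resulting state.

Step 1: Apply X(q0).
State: |10⟩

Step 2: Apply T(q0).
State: (1/√2 + (1/√2)i)|10⟩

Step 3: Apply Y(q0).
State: (1/√2 - (1/√2)i)|00⟩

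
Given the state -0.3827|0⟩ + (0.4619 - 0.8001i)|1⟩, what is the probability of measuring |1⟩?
0.8535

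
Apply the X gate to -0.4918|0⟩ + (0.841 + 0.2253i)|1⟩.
(0.841 + 0.2253i)|0⟩ - 0.4918|1⟩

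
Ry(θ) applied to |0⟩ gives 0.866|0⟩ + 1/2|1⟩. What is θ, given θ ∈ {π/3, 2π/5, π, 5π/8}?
π/3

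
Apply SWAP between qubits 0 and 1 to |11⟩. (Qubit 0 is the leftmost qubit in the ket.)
|11⟩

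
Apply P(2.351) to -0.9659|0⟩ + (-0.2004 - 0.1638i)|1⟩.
-0.9659|0⟩ + (0.2574 - 0.02722i)|1⟩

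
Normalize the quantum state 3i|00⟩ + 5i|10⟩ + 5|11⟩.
0.3906i|00⟩ + 0.6509i|10⟩ + 0.6509|11⟩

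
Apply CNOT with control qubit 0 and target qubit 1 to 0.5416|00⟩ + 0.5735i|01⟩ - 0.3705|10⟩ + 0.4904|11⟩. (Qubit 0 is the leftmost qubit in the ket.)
0.5416|00⟩ + 0.5735i|01⟩ + 0.4904|10⟩ - 0.3705|11⟩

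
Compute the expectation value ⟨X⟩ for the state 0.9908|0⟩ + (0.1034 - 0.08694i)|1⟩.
0.2049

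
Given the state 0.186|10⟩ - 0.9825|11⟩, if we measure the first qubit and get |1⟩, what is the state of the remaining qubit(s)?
0.186|0⟩ - 0.9825|1⟩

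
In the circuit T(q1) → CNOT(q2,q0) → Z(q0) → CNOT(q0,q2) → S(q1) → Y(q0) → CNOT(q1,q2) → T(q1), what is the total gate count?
8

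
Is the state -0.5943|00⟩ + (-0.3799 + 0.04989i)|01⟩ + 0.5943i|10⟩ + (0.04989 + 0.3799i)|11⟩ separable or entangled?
Separable

Writing the state as a|00⟩ + b|01⟩ + c|10⟩ + d|11⟩, it is a product state iff ad − bc = 0.
Here (a, b, c, d) = (-0.5943, (-0.3799 + 0.04989i), 0.5943i, (0.04989 + 0.3799i)): ad − bc = (-0.5943)(0.04989 + 0.3799i) − (-0.3799 + 0.04989i)(0.5943i) = 0, so the state is separable.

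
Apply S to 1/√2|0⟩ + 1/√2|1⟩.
1/√2|0⟩ + (1/√2)i|1⟩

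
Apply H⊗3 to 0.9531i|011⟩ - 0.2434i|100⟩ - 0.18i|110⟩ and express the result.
0.1873i|000⟩ - 0.4867i|001⟩ - 0.3594i|010⟩ + 0.3146i|011⟩ + 0.4867i|100⟩ - 0.1873i|101⟩ - 0.3146i|110⟩ + 0.3594i|111⟩

H⊗3 gives amp(|y⟩) = (1/2√2) Σ_x (−1)^(x·y) amp(|x⟩), where x·y is the number of positions in which both x and y have a 1.
|000⟩: (0.9531i - 0.2434i - 0.18i)/(2√2) = 0.1873i
|001⟩: (-0.9531i - 0.2434i - 0.18i)/(2√2) = -0.4867i
|010⟩: (-0.9531i - 0.2434i + 0.18i)/(2√2) = -0.3594i
|011⟩: (0.9531i - 0.2434i + 0.18i)/(2√2) = 0.3146i
|100⟩: (0.9531i + 0.2434i + 0.18i)/(2√2) = 0.4867i
|101⟩: (-0.9531i + 0.2434i + 0.18i)/(2√2) = -0.1873i
|110⟩: (-0.9531i + 0.2434i - 0.18i)/(2√2) = -0.3146i
|111⟩: (0.9531i + 0.2434i - 0.18i)/(2√2) = 0.3594i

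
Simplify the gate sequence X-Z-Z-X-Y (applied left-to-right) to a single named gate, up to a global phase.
Y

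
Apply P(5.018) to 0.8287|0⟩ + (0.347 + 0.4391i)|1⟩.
0.8287|0⟩ + (0.5232 - 0.1988i)|1⟩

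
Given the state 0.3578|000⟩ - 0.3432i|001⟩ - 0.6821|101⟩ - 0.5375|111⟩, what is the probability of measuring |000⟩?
0.128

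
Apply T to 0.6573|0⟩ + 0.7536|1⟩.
0.6573|0⟩ + (0.5329 + 0.5329i)|1⟩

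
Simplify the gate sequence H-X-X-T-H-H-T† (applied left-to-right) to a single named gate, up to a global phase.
H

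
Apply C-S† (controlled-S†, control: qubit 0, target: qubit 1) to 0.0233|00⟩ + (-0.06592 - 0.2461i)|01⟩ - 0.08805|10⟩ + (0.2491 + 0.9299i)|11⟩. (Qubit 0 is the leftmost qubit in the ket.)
0.0233|00⟩ + (-0.06592 - 0.2461i)|01⟩ - 0.08805|10⟩ + (0.9299 - 0.2491i)|11⟩

C-S† leaves the control-|0⟩ kets |00⟩, |01⟩ unchanged and applies S† to qubit 1 on the control-|1⟩ pair (|10⟩, |11⟩).
S† = [[1, 0], [0, -i]].
With a = amp(|10⟩) = -0.08805 and b = amp(|11⟩) = (0.2491 + 0.9299i):
new amp(|10⟩) = (1)·a = -0.08805
new amp(|11⟩) = (-i)·b = (0.9299 - 0.2491i)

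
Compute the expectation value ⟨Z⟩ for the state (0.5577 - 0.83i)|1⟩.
-0.9999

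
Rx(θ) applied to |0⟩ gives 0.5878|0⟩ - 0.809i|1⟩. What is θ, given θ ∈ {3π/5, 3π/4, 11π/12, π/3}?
3π/5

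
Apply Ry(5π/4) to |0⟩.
-0.3827|0⟩ + 0.9239|1⟩

Ry(5π/4) = [[cos(θ/2), −sin(θ/2)], [sin(θ/2), cos(θ/2)]]; θ = 5π/4, cos(θ/2) ≈ -0.382683, sin(θ/2) ≈ 0.92388.
With a = amp(|0⟩) = 1 and b = amp(|1⟩) = 0:
new amp(|0⟩) = (-0.382683)·a + (-0.92388)·b = -0.3827
new amp(|1⟩) = (0.92388)·a + (-0.382683)·b = 0.9239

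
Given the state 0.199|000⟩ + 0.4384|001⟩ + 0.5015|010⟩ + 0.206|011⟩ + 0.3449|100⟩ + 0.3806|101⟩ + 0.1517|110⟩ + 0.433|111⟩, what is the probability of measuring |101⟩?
0.1449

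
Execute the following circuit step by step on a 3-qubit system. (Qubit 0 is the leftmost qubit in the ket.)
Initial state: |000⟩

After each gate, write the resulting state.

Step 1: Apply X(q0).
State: |100⟩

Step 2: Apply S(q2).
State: |100⟩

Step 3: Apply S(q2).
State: |100⟩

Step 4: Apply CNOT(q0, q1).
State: |110⟩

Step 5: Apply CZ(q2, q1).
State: |110⟩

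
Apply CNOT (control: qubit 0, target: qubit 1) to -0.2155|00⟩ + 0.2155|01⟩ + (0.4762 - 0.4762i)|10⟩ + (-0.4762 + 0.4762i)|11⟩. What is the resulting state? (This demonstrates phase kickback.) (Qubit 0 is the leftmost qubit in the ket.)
-0.2155|00⟩ + 0.2155|01⟩ + (-0.4762 + 0.4762i)|10⟩ + (0.4762 - 0.4762i)|11⟩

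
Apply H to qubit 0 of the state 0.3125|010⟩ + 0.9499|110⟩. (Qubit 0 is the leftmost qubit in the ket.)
0.8927|010⟩ - 0.4507|110⟩

H on qubit 0 mixes each pair of kets that differ only in qubit 0: amplitudes (a, b) of (|…0…⟩, |…1…⟩) become ((a + b)/√2, (a − b)/√2). Kets absent from the input have amplitude 0.
(|010⟩, |110⟩): (a, b) = (0.3125, 0.9499) → (0.8927, -0.4507)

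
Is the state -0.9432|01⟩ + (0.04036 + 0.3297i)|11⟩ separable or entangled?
Separable

Writing the state as a|00⟩ + b|01⟩ + c|10⟩ + d|11⟩, it is a product state iff ad − bc = 0.
Here (a, b, c, d) = (0, -0.9432, 0, (0.04036 + 0.3297i)): ad − bc = (0)(0.04036 + 0.3297i) − (-0.9432)(0) = 0, so the state is separable.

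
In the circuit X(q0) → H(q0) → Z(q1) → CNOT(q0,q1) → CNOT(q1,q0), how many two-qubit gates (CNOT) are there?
2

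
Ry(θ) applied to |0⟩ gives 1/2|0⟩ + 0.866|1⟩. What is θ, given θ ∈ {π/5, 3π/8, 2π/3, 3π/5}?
2π/3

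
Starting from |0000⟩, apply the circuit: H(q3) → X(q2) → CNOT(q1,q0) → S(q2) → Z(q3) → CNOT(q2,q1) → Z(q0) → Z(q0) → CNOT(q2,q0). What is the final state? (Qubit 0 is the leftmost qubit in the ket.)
(1/√2)i|1110⟩ - (1/√2)i|1111⟩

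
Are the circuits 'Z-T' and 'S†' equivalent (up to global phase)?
No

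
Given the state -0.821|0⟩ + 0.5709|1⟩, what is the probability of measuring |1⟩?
0.3259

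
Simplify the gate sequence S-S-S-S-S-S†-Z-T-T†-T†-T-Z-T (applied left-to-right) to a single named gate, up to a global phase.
T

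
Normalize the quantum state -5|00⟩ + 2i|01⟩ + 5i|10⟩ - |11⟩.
-0.6742|00⟩ + 0.2697i|01⟩ + 0.6742i|10⟩ - 0.1348|11⟩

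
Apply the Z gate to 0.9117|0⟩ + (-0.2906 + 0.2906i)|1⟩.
0.9117|0⟩ + (0.2906 - 0.2906i)|1⟩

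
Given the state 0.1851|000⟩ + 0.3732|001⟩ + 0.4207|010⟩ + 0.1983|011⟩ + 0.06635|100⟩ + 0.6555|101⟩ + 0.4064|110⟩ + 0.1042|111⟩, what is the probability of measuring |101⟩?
0.4297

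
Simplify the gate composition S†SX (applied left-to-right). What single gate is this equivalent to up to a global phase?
X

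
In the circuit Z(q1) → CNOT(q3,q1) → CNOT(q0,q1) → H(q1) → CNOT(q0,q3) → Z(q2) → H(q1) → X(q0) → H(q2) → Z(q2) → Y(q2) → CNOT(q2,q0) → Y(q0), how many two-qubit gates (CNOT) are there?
4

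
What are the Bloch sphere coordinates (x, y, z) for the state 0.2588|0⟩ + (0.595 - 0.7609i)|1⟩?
(0.308, -0.3938, -0.866)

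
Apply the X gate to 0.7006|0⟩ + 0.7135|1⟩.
0.7135|0⟩ + 0.7006|1⟩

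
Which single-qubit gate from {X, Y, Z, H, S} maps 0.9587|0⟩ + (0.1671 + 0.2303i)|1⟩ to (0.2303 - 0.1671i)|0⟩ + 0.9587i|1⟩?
Y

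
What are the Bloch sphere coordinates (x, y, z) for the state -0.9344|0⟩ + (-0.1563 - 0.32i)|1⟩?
(0.2921, 0.598, 0.7463)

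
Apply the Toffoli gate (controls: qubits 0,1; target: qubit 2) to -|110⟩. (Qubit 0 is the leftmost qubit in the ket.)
-|111⟩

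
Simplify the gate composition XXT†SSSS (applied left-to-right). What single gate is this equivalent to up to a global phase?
T†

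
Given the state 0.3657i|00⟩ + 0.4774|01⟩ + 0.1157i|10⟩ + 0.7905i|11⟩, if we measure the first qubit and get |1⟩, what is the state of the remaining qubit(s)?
0.1448i|0⟩ + 0.9895i|1⟩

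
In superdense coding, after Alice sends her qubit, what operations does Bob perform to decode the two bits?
CNOT (Alice's qubit controls Bob's), then H on Alice's qubit, then measure both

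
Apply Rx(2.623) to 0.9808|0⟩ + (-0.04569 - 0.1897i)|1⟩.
(0.06812 + 0.04416i)|0⟩ + (-0.01171 - 0.9967i)|1⟩

Rx(2.623) = [[cos(θ/2), −i·sin(θ/2)], [−i·sin(θ/2), cos(θ/2)]]; θ = 2.623, cos(θ/2) ≈ 0.2564, sin(θ/2) ≈ 0.966571.
With a = amp(|0⟩) = 0.9808 and b = amp(|1⟩) = (-0.04569 - 0.1897i):
new amp(|0⟩) = (0.2564)·a + (-0.966571i)·b = (0.06812 + 0.04416i)
new amp(|1⟩) = (-0.966571i)·a + (0.2564)·b = (-0.01171 - 0.9967i)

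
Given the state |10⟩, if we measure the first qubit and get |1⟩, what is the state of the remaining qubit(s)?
|0⟩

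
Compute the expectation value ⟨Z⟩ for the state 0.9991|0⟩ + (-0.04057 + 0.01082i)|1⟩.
0.9964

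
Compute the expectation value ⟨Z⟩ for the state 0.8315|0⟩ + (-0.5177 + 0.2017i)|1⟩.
0.3827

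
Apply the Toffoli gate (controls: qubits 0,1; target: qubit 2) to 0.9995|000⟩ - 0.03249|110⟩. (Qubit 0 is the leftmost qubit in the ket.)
0.9995|000⟩ - 0.03249|111⟩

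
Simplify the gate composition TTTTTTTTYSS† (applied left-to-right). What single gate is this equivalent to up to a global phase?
Y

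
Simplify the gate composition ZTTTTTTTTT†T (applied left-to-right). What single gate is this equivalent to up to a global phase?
Z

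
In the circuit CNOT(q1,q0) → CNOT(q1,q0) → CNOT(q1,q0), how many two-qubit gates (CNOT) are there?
3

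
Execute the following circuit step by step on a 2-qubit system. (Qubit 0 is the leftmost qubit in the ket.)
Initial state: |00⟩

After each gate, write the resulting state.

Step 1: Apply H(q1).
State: 1/√2|00⟩ + 1/√2|01⟩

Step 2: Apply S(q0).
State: 1/√2|00⟩ + 1/√2|01⟩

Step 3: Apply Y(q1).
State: -(1/√2)i|00⟩ + (1/√2)i|01⟩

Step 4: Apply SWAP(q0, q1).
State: -(1/√2)i|00⟩ + (1/√2)i|10⟩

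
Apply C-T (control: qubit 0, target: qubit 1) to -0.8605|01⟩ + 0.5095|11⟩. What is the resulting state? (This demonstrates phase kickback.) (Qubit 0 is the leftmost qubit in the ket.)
-0.8605|01⟩ + (0.3603 + 0.3603i)|11⟩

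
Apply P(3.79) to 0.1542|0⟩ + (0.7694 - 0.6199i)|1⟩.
0.1542|0⟩ + (-0.9876 + 0.02943i)|1⟩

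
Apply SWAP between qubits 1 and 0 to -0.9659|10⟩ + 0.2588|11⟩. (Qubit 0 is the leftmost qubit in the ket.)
-0.9659|01⟩ + 0.2588|11⟩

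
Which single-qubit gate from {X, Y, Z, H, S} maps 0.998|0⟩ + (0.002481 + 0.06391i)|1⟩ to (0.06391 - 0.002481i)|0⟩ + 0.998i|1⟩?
Y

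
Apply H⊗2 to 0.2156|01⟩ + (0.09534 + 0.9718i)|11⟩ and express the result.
(0.1555 + 0.4859i)|00⟩ + (-0.1555 - 0.4859i)|01⟩ + (0.06013 - 0.4859i)|10⟩ + (-0.06013 + 0.4859i)|11⟩

H⊗2 gives amp(|y⟩) = (1/2) Σ_x (−1)^(x·y) amp(|x⟩), where x·y is the number of positions in which both x and y have a 1.
|00⟩: (0.2156 + (0.09534 + 0.9718i))/2 = (0.1555 + 0.4859i)
|01⟩: (-0.2156 - (0.09534 + 0.9718i))/2 = (-0.1555 - 0.4859i)
|10⟩: (0.2156 - (0.09534 + 0.9718i))/2 = (0.06013 - 0.4859i)
|11⟩: (-0.2156 + (0.09534 + 0.9718i))/2 = (-0.06013 + 0.4859i)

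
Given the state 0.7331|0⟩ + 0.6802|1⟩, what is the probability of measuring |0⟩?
0.5374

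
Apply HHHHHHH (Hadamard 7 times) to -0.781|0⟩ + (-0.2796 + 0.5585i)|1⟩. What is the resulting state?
(-0.75 + 0.3949i)|0⟩ + (-0.3545 - 0.3949i)|1⟩

H² = I, so H^7 = H: a single Hadamard. With (a, b) = (-0.781, (-0.2796 + 0.5585i)), H gives ((a + b)/√2, (a − b)/√2) = ((-0.75 + 0.3949i), (-0.3545 - 0.3949i)).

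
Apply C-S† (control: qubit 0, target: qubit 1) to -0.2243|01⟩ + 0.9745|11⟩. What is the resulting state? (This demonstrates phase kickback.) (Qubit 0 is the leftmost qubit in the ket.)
-0.2243|01⟩ - 0.9745i|11⟩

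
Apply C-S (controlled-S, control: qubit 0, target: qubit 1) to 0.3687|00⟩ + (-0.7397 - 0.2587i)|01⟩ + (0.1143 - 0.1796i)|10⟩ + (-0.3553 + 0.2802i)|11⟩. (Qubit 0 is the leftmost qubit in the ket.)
0.3687|00⟩ + (-0.7397 - 0.2587i)|01⟩ + (0.1143 - 0.1796i)|10⟩ + (-0.2802 - 0.3553i)|11⟩

C-S leaves the control-|0⟩ kets |00⟩, |01⟩ unchanged and applies S to qubit 1 on the control-|1⟩ pair (|10⟩, |11⟩).
S = [[1, 0], [0, i]].
With a = amp(|10⟩) = (0.1143 - 0.1796i) and b = amp(|11⟩) = (-0.3553 + 0.2802i):
new amp(|10⟩) = (1)·a = (0.1143 - 0.1796i)
new amp(|11⟩) = (i)·b = (-0.2802 - 0.3553i)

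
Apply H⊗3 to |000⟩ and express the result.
1/√8|000⟩ + 1/√8|001⟩ + 1/√8|010⟩ + 1/√8|011⟩ + 1/√8|100⟩ + 1/√8|101⟩ + 1/√8|110⟩ + 1/√8|111⟩

H⊗3 gives amp(|y⟩) = (1/2√2) Σ_x (−1)^(x·y) amp(|x⟩), where x·y is the number of positions in which both x and y have a 1.
|000⟩: (1)/(2√2) = 1/√8
|001⟩: (1)/(2√2) = 1/√8
|010⟩: (1)/(2√2) = 1/√8
|011⟩: (1)/(2√2) = 1/√8
|100⟩: (1)/(2√2) = 1/√8
|101⟩: (1)/(2√2) = 1/√8
|110⟩: (1)/(2√2) = 1/√8
|111⟩: (1)/(2√2) = 1/√8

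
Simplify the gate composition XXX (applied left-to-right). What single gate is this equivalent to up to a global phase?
X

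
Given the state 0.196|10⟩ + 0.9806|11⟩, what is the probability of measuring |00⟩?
0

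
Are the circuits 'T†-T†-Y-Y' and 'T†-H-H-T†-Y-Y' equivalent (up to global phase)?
Yes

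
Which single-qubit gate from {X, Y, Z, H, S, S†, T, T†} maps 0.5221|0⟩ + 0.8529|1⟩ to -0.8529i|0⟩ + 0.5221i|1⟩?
Y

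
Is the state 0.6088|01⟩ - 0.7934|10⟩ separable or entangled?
Entangled

Writing the state as a|00⟩ + b|01⟩ + c|10⟩ + d|11⟩, it is a product state iff ad − bc = 0.
Here (a, b, c, d) = (0, 0.6088, -0.7934, 0): ad − bc = (0)(0) − (0.6088)(-0.7934) = 0.483 ≠ 0, so the state is entangled.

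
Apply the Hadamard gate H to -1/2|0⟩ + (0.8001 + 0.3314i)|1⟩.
(0.2122 + 0.2343i)|0⟩ + (-0.9193 - 0.2343i)|1⟩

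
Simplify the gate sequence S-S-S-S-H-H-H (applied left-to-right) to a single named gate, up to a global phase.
H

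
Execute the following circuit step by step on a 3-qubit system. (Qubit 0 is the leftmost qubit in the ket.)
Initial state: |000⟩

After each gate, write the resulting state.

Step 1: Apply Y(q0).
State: i|100⟩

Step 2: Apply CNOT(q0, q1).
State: i|110⟩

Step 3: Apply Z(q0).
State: -i|110⟩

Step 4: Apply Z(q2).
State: -i|110⟩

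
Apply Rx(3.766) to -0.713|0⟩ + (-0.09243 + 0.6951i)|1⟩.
(0.8805 + 0.08796i)|0⟩ + (0.02839 + 0.465i)|1⟩

Rx(3.766) = [[cos(θ/2), −i·sin(θ/2)], [−i·sin(θ/2), cos(θ/2)]]; θ = 3.766, cos(θ/2) ≈ -0.307157, sin(θ/2) ≈ 0.951659.
With a = amp(|0⟩) = -0.713 and b = amp(|1⟩) = (-0.09243 + 0.6951i):
new amp(|0⟩) = (-0.307157)·a + (-0.951659i)·b = (0.8805 + 0.08796i)
new amp(|1⟩) = (-0.951659i)·a + (-0.307157)·b = (0.02839 + 0.465i)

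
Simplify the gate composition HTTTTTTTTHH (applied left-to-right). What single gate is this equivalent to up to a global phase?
H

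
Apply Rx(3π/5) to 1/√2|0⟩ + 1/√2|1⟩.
(0.4156 - 0.5721i)|0⟩ + (0.4156 - 0.5721i)|1⟩

Rx(3π/5) = [[cos(θ/2), −i·sin(θ/2)], [−i·sin(θ/2), cos(θ/2)]]; θ = 3π/5, cos(θ/2) ≈ 0.587785, sin(θ/2) ≈ 0.809017.
With a = amp(|0⟩) = 1/√2 and b = amp(|1⟩) = 1/√2:
new amp(|0⟩) = (0.587785)·a + (-0.809017i)·b = (0.4156 - 0.5721i)
new amp(|1⟩) = (-0.809017i)·a + (0.587785)·b = (0.4156 - 0.5721i)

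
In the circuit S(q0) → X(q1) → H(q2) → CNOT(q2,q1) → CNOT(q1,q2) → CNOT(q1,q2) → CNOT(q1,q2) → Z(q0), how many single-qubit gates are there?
4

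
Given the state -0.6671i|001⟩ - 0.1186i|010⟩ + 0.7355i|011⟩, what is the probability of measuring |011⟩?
0.541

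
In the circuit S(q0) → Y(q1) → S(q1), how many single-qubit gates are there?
3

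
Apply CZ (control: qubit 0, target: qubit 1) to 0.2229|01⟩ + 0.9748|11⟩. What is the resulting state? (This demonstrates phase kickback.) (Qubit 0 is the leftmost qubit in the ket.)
0.2229|01⟩ - 0.9748|11⟩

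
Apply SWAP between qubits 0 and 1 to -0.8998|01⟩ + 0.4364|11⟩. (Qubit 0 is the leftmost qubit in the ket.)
-0.8998|10⟩ + 0.4364|11⟩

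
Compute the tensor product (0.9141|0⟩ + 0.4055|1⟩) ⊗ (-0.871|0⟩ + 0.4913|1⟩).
-0.7962|00⟩ + 0.4491|01⟩ - 0.3532|10⟩ + 0.1992|11⟩

amp(|b₁b₂…⟩) = product of the factor amplitudes for bits b₁, b₂, …; only kets whose every factor amplitude is nonzero survive.
|00⟩: (0.9141)(-0.871) = -0.7962
|01⟩: (0.9141)(0.4913) = 0.4491
|10⟩: (0.4055)(-0.871) = -0.3532
|11⟩: (0.4055)(0.4913) = 0.1992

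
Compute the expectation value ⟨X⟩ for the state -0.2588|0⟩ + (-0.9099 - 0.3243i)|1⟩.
0.471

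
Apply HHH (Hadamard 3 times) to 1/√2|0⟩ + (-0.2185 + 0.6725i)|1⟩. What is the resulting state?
(0.3455 + 0.4755i)|0⟩ + (0.6545 - 0.4755i)|1⟩

H² = I, so H^3 = H: a single Hadamard. With (a, b) = (1/√2, (-0.2185 + 0.6725i)), H gives ((a + b)/√2, (a − b)/√2) = ((0.3455 + 0.4755i), (0.6545 - 0.4755i)).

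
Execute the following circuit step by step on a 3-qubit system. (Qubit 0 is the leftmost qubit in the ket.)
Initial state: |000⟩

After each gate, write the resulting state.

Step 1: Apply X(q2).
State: |001⟩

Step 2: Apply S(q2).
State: i|001⟩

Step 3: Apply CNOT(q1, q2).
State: i|001⟩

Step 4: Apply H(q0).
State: (1/√2)i|001⟩ + (1/√2)i|101⟩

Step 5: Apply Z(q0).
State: (1/√2)i|001⟩ - (1/√2)i|101⟩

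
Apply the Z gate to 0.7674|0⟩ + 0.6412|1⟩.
0.7674|0⟩ - 0.6412|1⟩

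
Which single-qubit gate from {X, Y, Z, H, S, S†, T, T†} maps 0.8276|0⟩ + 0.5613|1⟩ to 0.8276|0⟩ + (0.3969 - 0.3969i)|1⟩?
T†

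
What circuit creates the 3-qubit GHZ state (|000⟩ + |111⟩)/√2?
H(q0) → CNOT(q0,q1) → CNOT(q0,q2)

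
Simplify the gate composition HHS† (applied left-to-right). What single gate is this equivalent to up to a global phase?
S†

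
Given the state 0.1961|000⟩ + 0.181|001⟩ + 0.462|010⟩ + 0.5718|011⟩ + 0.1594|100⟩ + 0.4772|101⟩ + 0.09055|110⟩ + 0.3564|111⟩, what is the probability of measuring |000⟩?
0.03846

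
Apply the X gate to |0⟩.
|1⟩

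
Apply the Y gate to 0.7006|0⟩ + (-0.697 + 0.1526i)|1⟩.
(0.1526 + 0.697i)|0⟩ + 0.7006i|1⟩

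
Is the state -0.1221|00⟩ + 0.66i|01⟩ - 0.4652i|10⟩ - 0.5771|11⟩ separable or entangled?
Entangled

Writing the state as a|00⟩ + b|01⟩ + c|10⟩ + d|11⟩, it is a product state iff ad − bc = 0.
Here (a, b, c, d) = (-0.1221, 0.66i, -0.4652i, -0.5771): ad − bc = (-0.1221)(-0.5771) − (0.66i)(-0.4652i) = -0.2366 ≠ 0, so the state is entangled.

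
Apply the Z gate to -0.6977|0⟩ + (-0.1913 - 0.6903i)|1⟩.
-0.6977|0⟩ + (0.1913 + 0.6903i)|1⟩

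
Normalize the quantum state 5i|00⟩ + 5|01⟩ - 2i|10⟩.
0.6804i|00⟩ + 0.6804|01⟩ - 0.2722i|10⟩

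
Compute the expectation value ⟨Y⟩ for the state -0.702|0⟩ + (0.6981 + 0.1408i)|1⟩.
-0.1977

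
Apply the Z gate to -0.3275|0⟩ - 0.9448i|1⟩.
-0.3275|0⟩ + 0.9448i|1⟩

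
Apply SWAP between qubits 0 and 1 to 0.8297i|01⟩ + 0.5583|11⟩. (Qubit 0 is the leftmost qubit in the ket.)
0.8297i|10⟩ + 0.5583|11⟩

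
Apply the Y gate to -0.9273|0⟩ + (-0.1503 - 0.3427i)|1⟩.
(-0.3427 + 0.1503i)|0⟩ - 0.9273i|1⟩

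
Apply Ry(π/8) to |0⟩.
0.9808|0⟩ + 0.1951|1⟩

Ry(π/8) = [[cos(θ/2), −sin(θ/2)], [sin(θ/2), cos(θ/2)]]; θ = π/8, cos(θ/2) ≈ 0.980785, sin(θ/2) ≈ 0.19509.
With a = amp(|0⟩) = 1 and b = amp(|1⟩) = 0:
new amp(|0⟩) = (0.980785)·a + (-0.19509)·b = 0.9808
new amp(|1⟩) = (0.19509)·a + (0.980785)·b = 0.1951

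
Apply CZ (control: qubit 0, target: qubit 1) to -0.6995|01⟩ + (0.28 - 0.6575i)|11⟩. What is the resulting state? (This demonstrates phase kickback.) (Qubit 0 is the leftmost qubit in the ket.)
-0.6995|01⟩ + (-0.28 + 0.6575i)|11⟩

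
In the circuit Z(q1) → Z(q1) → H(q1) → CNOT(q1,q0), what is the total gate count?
4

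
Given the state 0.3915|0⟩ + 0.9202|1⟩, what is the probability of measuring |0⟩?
0.1533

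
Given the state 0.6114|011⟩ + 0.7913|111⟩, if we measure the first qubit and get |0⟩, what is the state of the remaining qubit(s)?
|11⟩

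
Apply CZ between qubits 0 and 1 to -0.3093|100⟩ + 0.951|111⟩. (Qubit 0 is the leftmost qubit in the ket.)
-0.3093|100⟩ - 0.951|111⟩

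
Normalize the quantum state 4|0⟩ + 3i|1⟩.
0.8|0⟩ + 0.6i|1⟩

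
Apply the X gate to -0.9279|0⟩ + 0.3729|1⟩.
0.3729|0⟩ - 0.9279|1⟩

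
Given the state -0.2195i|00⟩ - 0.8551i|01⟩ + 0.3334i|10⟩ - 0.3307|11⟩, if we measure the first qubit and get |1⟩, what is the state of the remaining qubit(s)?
0.71i|0⟩ - 0.7042|1⟩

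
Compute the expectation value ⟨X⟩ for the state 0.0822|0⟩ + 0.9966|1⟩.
0.1638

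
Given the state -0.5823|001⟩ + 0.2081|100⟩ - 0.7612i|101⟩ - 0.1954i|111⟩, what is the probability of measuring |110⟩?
0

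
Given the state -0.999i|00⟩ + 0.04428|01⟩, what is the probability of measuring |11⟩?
0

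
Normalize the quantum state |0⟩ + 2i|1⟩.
1/√5|0⟩ + 0.8944i|1⟩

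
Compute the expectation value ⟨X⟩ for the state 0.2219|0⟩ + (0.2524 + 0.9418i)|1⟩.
0.112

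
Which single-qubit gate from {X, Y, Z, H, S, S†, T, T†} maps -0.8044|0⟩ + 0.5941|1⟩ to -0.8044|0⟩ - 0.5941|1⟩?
Z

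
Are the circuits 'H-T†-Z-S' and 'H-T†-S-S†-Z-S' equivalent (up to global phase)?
Yes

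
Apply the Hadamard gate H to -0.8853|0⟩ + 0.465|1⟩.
-0.2972|0⟩ - 0.9548|1⟩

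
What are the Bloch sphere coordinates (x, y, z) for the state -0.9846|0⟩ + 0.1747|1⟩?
(-0.344, 0, 0.9389)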